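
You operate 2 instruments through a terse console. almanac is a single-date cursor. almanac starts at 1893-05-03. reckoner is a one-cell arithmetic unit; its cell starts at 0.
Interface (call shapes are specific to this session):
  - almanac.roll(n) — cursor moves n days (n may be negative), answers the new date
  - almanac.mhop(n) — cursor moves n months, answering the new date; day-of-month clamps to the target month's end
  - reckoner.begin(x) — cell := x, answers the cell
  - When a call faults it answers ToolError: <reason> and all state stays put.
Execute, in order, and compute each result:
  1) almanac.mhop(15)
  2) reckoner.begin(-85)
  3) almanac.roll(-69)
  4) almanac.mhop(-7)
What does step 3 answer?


I try almanac.mhop(n=15), yielding 1894-08-03.
Now I run reckoner.begin(x=-85): -85.
I invoke almanac.roll(n=-69), and see 1894-05-26.
Calling almanac.mhop(n=-7), yielding 1893-10-26.

Answer: 1894-05-26


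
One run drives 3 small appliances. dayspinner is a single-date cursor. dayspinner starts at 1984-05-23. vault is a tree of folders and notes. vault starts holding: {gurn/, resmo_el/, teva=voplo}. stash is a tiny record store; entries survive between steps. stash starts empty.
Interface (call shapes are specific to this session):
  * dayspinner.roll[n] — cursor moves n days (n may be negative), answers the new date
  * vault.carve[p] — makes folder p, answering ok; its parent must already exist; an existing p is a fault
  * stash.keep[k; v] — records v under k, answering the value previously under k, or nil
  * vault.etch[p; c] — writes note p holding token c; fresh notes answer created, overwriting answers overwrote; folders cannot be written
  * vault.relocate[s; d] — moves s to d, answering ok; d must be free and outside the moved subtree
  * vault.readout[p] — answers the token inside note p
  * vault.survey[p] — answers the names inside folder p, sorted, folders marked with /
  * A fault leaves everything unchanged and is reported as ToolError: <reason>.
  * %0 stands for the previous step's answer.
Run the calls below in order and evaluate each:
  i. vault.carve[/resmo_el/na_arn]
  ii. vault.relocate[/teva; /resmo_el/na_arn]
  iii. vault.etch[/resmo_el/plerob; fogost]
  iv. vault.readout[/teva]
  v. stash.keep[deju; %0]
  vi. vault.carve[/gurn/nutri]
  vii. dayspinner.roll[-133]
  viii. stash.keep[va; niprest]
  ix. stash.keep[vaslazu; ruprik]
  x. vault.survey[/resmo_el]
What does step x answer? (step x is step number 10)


Answer: [na_arn/, plerob]

Derivation:
! 1. vault.carve(p='/resmo_el/na_arn') == ok
! 2. vault.relocate(s='/teva', d='/resmo_el/na_arn') == ToolError: exists
! 3. vault.etch(p='/resmo_el/plerob', c='fogost') == created
! 4. vault.readout(p='/teva') == voplo
! 5. stash.keep(k='deju', v='%0') == nil
! 6. vault.carve(p='/gurn/nutri') == ok
! 7. dayspinner.roll(n='-133') == 1984-01-11
! 8. stash.keep(k='va', v='niprest') == nil
! 9. stash.keep(k='vaslazu', v='ruprik') == nil
! 10. vault.survey(p='/resmo_el') == [na_arn/, plerob]


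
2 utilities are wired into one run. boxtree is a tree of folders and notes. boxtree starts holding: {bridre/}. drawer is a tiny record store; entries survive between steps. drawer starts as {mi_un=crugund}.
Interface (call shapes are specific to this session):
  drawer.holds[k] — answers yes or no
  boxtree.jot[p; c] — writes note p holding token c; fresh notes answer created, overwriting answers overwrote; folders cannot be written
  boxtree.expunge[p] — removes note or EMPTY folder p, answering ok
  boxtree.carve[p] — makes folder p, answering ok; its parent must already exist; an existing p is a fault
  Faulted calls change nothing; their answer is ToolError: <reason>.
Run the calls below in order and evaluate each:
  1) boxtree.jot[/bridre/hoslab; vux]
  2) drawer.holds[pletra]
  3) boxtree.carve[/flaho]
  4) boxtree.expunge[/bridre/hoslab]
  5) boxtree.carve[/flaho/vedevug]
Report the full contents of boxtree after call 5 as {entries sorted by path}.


~$ boxtree.jot p='/bridre/hoslab' c='vux'
= created
~$ drawer.holds k='pletra'
= no
~$ boxtree.carve p='/flaho'
= ok
~$ boxtree.expunge p='/bridre/hoslab'
= ok
~$ boxtree.carve p='/flaho/vedevug'
= ok

Answer: {bridre/, flaho/, flaho/vedevug/}


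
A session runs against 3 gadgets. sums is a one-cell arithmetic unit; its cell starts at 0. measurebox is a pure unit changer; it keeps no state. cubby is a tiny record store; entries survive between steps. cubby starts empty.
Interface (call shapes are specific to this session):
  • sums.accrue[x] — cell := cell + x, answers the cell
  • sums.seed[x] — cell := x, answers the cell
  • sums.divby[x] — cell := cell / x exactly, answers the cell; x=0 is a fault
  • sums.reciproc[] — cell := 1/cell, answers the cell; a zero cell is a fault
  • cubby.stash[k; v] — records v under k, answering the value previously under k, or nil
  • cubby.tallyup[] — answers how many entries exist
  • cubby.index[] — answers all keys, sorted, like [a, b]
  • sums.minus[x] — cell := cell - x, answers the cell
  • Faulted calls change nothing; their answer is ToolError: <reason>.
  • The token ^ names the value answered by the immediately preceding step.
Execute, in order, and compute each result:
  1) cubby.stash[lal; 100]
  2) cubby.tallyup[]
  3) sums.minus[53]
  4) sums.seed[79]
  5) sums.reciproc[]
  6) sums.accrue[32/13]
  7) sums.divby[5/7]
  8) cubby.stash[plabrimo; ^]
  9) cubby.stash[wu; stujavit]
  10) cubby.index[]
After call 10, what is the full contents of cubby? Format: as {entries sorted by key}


>> stash(k=lal, v=100)
<< nil
>> tallyup()
<< 1
>> minus(x=53)
<< -53
>> seed(x=79)
<< 79
>> reciproc()
<< 1/79
>> accrue(x=32/13)
<< 2541/1027
>> divby(x=5/7)
<< 17787/5135
>> stash(k=plabrimo, v=^)
<< nil
>> stash(k=wu, v=stujavit)
<< nil
>> index()
<< [lal, plabrimo, wu]

Answer: {lal=100, plabrimo=17787/5135, wu=stujavit}


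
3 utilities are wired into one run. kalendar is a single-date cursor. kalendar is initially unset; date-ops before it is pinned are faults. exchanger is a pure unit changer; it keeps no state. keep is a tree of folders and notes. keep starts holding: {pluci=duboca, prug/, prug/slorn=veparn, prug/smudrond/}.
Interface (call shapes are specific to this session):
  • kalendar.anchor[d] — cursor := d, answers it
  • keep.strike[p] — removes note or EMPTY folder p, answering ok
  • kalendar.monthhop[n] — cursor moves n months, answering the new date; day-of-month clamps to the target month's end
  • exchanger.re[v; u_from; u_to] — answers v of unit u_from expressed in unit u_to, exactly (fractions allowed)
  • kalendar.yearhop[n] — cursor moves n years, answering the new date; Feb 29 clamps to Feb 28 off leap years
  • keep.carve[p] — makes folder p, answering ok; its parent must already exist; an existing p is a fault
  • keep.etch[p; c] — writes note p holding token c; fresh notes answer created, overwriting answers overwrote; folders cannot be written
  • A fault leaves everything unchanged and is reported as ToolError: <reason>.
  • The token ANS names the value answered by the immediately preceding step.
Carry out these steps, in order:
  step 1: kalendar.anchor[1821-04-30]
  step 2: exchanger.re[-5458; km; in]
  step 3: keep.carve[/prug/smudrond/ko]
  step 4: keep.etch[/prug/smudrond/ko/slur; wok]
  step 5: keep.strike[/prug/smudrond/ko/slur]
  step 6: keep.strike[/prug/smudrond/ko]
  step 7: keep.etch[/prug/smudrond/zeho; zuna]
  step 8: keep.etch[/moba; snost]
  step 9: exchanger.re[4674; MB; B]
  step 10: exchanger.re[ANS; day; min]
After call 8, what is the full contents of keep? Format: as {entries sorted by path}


> kalendar.anchor d=1821-04-30
= 1821-04-30
> exchanger.re v=-5458 u_from=km u_to=in
= -27290000000/127
> keep.carve p=/prug/smudrond/ko
= ok
> keep.etch p=/prug/smudrond/ko/slur c=wok
= created
> keep.strike p=/prug/smudrond/ko/slur
= ok
> keep.strike p=/prug/smudrond/ko
= ok
> keep.etch p=/prug/smudrond/zeho c=zuna
= created
> keep.etch p=/moba c=snost
= created
> exchanger.re v=4674 u_from=MB u_to=B
= 4674000000
> exchanger.re v=ANS u_from=day u_to=min
= 6730560000000

Answer: {moba=snost, pluci=duboca, prug/, prug/slorn=veparn, prug/smudrond/, prug/smudrond/zeho=zuna}


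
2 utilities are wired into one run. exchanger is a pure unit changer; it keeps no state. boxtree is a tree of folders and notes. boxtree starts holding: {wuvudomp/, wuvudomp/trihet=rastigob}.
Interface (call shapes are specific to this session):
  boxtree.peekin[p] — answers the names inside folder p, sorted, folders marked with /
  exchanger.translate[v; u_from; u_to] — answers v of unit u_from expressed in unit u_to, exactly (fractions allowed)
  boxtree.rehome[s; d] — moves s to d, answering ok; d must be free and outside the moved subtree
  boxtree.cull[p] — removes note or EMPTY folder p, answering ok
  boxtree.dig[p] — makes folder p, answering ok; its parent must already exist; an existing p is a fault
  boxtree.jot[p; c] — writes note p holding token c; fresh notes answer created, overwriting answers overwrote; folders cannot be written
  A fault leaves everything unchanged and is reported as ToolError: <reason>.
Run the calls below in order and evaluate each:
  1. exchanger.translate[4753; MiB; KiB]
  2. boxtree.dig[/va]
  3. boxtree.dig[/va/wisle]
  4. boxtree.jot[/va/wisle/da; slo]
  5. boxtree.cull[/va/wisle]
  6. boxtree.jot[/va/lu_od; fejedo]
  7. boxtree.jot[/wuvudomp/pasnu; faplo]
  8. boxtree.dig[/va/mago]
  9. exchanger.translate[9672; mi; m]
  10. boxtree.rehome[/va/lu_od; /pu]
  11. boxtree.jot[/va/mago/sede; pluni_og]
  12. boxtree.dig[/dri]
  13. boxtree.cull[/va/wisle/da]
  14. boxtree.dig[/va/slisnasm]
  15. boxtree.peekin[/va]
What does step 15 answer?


I call exchanger.translate with v: 4753, u_from: MiB, u_to: KiB, and get 4867072.
Then boxtree.dig with p: /va, and observe ok.
Calling boxtree.dig with p: /va/wisle, — result: ok.
Then boxtree.jot with p: /va/wisle/da, c: slo, → created.
I call boxtree.cull with p: /va/wisle, and observe ToolError: not empty.
Next I call boxtree.jot with p: /va/lu_od, c: fejedo, and see created.
Using boxtree.jot with p: /wuvudomp/pasnu, c: faplo, and observe created.
I run boxtree.dig with p: /va/mago, and get ok.
I invoke exchanger.translate with v: 9672, u_from: mi, u_to: m, which returns 1945696896/125.
I use boxtree.rehome with s: /va/lu_od, d: /pu, and see ok.
Then boxtree.jot with p: /va/mago/sede, c: pluni_og: created.
Using boxtree.dig with p: /dri, and see ok.
I try boxtree.cull with p: /va/wisle/da, and observe ok.
Invoking boxtree.dig with p: /va/slisnasm, and see ok.
I use boxtree.peekin with p: /va, yielding [mago/, slisnasm/, wisle/].

Answer: [mago/, slisnasm/, wisle/]


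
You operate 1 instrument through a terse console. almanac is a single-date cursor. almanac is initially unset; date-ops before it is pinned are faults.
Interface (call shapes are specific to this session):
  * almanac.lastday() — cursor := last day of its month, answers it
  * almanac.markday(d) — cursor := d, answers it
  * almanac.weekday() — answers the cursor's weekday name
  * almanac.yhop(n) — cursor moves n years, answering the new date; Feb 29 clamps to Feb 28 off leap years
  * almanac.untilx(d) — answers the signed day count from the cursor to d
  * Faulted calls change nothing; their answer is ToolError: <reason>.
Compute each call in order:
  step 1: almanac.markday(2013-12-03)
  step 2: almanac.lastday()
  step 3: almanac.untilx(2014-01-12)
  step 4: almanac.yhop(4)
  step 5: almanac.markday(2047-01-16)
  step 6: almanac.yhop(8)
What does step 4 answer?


Answer: 2017-12-31

Derivation:
>> almanac.markday(d='2013-12-03')
<< 2013-12-03
>> almanac.lastday()
<< 2013-12-31
>> almanac.untilx(d='2014-01-12')
<< 12
>> almanac.yhop(n='4')
<< 2017-12-31
>> almanac.markday(d='2047-01-16')
<< 2047-01-16
>> almanac.yhop(n='8')
<< 2055-01-16


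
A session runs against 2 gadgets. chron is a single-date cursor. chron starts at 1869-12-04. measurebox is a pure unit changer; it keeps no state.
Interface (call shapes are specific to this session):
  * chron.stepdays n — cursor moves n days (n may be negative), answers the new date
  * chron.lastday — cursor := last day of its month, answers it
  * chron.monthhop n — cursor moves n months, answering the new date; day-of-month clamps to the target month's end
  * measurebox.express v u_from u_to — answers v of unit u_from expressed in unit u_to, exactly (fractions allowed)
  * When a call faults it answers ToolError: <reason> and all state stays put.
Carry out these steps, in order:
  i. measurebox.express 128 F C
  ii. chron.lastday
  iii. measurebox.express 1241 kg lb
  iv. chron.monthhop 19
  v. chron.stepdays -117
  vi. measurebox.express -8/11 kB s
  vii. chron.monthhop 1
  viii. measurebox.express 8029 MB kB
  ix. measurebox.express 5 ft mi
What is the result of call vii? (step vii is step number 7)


Answer: 1871-05-05

Derivation:
~$ measurebox.express 128 F C
= 160/3
~$ chron.lastday
= 1869-12-31
~$ measurebox.express 1241 kg lb
= 124100000000/45359237
~$ chron.monthhop 19
= 1871-07-31
~$ chron.stepdays -117
= 1871-04-05
~$ measurebox.express -8/11 kB s
= ToolError: incompatible units
~$ chron.monthhop 1
= 1871-05-05
~$ measurebox.express 8029 MB kB
= 8029000
~$ measurebox.express 5 ft mi
= 1/1056


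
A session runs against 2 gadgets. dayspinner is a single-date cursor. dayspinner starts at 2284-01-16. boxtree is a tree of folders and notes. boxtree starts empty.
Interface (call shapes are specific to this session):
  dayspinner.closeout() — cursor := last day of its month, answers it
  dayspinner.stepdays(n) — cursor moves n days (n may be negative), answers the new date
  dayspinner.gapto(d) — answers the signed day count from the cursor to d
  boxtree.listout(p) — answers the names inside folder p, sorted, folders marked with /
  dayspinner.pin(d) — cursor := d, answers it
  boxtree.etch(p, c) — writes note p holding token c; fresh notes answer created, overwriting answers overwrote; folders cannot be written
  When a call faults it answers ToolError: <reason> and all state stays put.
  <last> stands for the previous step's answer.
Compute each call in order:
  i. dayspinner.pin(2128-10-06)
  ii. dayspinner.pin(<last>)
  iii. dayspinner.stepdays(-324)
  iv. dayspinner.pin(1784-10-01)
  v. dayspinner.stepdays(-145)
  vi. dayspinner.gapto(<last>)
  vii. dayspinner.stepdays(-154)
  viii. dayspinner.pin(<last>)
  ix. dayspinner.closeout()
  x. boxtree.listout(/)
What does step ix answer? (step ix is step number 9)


Answer: 1783-12-31

Derivation:
;; 1. pin(d→2128-10-06) : 2128-10-06
;; 2. pin(d→<last>) : 2128-10-06
;; 3. stepdays(n→-324) : 2127-11-17
;; 4. pin(d→1784-10-01) : 1784-10-01
;; 5. stepdays(n→-145) : 1784-05-09
;; 6. gapto(d→<last>) : 0
;; 7. stepdays(n→-154) : 1783-12-07
;; 8. pin(d→<last>) : 1783-12-07
;; 9. closeout() : 1783-12-31
;; 10. listout(p→/) : []


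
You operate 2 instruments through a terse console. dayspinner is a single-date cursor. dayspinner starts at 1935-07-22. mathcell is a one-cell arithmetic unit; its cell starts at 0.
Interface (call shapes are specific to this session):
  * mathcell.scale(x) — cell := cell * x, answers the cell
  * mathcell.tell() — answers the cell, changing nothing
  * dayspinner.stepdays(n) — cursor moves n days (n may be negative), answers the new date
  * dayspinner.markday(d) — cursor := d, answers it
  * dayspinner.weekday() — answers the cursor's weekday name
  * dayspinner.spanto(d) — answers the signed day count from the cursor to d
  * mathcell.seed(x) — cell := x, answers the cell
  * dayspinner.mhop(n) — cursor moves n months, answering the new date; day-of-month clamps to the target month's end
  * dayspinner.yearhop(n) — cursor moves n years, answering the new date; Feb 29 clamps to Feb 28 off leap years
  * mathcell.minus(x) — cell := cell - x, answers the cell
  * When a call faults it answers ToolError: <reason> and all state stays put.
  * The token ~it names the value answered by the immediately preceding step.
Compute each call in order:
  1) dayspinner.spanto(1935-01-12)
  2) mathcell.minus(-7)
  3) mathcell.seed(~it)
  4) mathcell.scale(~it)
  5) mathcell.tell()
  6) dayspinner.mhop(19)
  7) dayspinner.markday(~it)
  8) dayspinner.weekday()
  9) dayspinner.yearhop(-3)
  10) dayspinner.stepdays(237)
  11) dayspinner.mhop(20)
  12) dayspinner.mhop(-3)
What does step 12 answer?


Answer: 1936-03-17

Derivation:
Using dayspinner.spanto with d='1935-01-12', and see -191.
I call mathcell.minus with x='-7', → 7.
Calling mathcell.seed with x='~it', and see 7.
Invoking mathcell.scale with x='~it': 49.
Next I call mathcell.tell, → 49.
Next I call dayspinner.mhop with n='19', → 1937-02-22.
I try dayspinner.markday with d='~it', which returns 1937-02-22.
I invoke dayspinner.weekday: Monday.
Now I run dayspinner.yearhop with n='-3': 1934-02-22.
Using dayspinner.stepdays with n='237', and see 1934-10-17.
I use dayspinner.mhop with n='20', which returns 1936-06-17.
Using dayspinner.mhop with n='-3', yielding 1936-03-17.


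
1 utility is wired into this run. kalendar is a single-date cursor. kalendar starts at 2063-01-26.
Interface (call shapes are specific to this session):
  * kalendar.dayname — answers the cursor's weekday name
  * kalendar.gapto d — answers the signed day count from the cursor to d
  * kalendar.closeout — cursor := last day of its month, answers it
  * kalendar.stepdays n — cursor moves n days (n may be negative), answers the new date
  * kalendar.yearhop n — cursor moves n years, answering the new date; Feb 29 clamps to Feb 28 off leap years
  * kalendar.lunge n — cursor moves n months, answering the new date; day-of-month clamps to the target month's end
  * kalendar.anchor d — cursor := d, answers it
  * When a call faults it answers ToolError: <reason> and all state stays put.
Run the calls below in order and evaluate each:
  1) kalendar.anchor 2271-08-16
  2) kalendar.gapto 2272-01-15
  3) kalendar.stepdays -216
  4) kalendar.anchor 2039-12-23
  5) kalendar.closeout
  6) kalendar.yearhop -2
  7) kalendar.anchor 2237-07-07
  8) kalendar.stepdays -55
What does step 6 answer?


;; anchor(d: 2271-08-16) => 2271-08-16
;; gapto(d: 2272-01-15) => 152
;; stepdays(n: -216) => 2271-01-12
;; anchor(d: 2039-12-23) => 2039-12-23
;; closeout() => 2039-12-31
;; yearhop(n: -2) => 2037-12-31
;; anchor(d: 2237-07-07) => 2237-07-07
;; stepdays(n: -55) => 2237-05-13

Answer: 2037-12-31


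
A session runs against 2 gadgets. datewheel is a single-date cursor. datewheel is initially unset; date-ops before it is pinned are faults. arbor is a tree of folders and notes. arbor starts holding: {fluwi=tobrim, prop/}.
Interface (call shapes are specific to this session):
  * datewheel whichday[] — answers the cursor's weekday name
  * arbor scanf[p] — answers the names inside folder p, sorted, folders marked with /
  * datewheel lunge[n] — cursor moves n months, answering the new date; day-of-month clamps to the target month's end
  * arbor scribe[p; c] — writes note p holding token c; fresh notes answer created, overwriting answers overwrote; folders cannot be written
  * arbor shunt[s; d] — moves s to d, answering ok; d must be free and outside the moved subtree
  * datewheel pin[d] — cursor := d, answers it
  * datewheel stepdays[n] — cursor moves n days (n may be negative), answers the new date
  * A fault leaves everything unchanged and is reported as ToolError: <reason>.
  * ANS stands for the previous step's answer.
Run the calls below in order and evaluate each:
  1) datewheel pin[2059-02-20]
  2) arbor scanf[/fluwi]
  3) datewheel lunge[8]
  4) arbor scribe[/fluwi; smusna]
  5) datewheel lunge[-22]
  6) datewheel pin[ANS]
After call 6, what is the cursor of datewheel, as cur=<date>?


→ datewheel pin(d='2059-02-20')
← 2059-02-20
→ arbor scanf(p='/fluwi')
← ToolError: not a directory
→ datewheel lunge(n='8')
← 2059-10-20
→ arbor scribe(p='/fluwi', c='smusna')
← overwrote
→ datewheel lunge(n='-22')
← 2057-12-20
→ datewheel pin(d='ANS')
← 2057-12-20

Answer: cur=2057-12-20


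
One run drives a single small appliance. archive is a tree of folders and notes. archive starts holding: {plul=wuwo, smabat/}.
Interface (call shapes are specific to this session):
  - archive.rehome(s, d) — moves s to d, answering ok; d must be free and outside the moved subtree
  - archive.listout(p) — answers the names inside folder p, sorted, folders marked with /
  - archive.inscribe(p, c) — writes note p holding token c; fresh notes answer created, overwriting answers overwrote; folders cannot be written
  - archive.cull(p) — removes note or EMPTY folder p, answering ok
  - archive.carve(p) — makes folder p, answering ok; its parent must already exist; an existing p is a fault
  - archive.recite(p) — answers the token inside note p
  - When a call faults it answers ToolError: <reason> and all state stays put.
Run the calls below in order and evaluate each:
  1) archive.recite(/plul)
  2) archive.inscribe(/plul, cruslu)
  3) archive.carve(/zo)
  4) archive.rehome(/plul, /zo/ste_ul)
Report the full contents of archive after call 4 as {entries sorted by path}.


==> archive.recite(p: /plul)
<== wuwo
==> archive.inscribe(p: /plul, c: cruslu)
<== overwrote
==> archive.carve(p: /zo)
<== ok
==> archive.rehome(s: /plul, d: /zo/ste_ul)
<== ok

Answer: {smabat/, zo/, zo/ste_ul=cruslu}


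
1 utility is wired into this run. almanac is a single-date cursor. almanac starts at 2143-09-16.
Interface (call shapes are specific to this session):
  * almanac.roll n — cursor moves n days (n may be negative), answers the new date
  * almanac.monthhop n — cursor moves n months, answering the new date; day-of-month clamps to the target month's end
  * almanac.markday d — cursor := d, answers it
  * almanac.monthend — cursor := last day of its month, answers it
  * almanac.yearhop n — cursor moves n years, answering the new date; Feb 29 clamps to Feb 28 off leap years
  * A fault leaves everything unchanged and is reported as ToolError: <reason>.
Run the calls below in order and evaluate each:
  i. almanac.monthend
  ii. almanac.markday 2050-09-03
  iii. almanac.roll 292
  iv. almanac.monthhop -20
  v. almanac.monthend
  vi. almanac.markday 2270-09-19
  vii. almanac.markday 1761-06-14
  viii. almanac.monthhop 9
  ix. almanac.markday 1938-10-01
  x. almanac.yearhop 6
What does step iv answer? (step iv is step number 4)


Then monthend, and see 2143-09-30.
I invoke markday with 2050-09-03, giving 2050-09-03.
I try roll with 292, which returns 2051-06-22.
I run monthhop with -20, and get 2049-10-22.
Next I call monthend, which returns 2049-10-31.
I try markday with 2270-09-19, → 2270-09-19.
I invoke markday with 1761-06-14: 1761-06-14.
I invoke monthhop with 9, and see 1762-03-14.
I try markday with 1938-10-01, — result: 1938-10-01.
I call yearhop with 6, giving 1944-10-01.

Answer: 2049-10-22


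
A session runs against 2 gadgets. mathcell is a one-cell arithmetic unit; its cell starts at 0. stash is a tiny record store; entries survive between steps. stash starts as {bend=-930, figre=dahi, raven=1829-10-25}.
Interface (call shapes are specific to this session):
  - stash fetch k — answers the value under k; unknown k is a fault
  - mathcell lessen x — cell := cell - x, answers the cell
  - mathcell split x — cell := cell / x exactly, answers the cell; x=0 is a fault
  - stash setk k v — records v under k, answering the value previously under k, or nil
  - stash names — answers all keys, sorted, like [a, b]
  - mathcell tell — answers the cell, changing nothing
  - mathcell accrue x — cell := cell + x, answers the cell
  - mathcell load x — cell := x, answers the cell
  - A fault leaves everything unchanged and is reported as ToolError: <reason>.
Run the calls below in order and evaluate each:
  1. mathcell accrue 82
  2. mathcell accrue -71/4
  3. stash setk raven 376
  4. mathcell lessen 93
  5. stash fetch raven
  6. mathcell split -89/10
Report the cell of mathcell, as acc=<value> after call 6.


Invoking mathcell accrue using x='82', and observe 82.
I try mathcell accrue using x='-71/4', — result: 257/4.
Next I call stash setk using k='raven', v='376', giving 1829-10-25.
Calling mathcell lessen using x='93', — result: -115/4.
I call stash fetch using k='raven', yielding 376.
I run mathcell split using x='-89/10', and observe 575/178.

Answer: acc=575/178


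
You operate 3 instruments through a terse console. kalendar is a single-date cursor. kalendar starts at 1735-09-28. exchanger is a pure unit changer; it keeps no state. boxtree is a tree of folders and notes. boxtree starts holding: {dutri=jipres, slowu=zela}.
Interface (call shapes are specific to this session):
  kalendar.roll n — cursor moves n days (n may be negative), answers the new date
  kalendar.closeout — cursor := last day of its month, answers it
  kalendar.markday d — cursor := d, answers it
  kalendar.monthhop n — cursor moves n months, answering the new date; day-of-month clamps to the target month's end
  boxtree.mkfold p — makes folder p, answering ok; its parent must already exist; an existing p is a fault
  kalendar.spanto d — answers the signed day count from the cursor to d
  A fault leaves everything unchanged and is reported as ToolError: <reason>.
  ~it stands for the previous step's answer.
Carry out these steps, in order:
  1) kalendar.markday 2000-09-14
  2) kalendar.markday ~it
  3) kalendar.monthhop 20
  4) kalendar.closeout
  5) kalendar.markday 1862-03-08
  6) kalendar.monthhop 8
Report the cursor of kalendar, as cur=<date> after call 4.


Answer: cur=2002-05-31

Derivation:
-- kalendar.markday(d='2000-09-14') -> 2000-09-14
-- kalendar.markday(d='~it') -> 2000-09-14
-- kalendar.monthhop(n='20') -> 2002-05-14
-- kalendar.closeout() -> 2002-05-31
-- kalendar.markday(d='1862-03-08') -> 1862-03-08
-- kalendar.monthhop(n='8') -> 1862-11-08


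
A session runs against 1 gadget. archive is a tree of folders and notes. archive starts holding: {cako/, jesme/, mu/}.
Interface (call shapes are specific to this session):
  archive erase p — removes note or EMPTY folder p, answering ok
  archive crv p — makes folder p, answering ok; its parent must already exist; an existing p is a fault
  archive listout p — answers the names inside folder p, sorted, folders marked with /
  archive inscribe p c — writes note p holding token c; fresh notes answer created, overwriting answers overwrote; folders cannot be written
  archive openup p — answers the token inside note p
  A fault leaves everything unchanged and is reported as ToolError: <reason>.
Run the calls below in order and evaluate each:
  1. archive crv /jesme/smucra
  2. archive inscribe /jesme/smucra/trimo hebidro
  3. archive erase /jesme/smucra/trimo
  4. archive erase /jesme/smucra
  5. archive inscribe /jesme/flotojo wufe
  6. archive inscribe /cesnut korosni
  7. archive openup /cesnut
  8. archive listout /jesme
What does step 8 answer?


I invoke archive crv on p='/jesme/smucra': ok.
I use archive inscribe on p='/jesme/smucra/trimo', c='hebidro', giving created.
I try archive erase on p='/jesme/smucra/trimo', yielding ok.
Then archive erase on p='/jesme/smucra', giving ok.
Invoking archive inscribe on p='/jesme/flotojo', c='wufe', and see created.
I invoke archive inscribe on p='/cesnut', c='korosni', yielding created.
I invoke archive openup on p='/cesnut', which returns korosni.
Now I run archive listout on p='/jesme': [flotojo].

Answer: [flotojo]


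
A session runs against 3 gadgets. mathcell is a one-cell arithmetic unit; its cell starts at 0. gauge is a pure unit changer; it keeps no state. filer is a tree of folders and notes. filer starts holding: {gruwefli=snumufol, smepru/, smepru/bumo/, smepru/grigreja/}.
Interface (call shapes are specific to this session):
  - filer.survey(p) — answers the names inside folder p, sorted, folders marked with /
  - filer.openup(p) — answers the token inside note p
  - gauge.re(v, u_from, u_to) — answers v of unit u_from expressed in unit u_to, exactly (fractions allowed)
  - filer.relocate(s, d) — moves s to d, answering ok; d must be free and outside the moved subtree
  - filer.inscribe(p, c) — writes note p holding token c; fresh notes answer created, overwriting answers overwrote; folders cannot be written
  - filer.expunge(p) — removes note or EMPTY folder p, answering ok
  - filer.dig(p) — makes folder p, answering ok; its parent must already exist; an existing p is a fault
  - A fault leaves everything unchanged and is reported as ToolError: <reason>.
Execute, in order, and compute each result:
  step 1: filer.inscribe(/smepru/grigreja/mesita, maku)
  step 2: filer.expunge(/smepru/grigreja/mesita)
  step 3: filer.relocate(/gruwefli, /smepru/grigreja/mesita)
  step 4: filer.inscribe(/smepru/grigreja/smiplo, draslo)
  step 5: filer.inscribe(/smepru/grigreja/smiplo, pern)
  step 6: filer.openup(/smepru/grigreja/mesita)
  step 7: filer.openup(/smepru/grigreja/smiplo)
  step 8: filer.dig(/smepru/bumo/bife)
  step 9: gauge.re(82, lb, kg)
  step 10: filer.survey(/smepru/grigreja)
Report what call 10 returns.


Answer: [mesita, smiplo]

Derivation:
Act: inscribe[p=/smepru/grigreja/mesita; c=maku]
Obs: created
Act: expunge[p=/smepru/grigreja/mesita]
Obs: ok
Act: relocate[s=/gruwefli; d=/smepru/grigreja/mesita]
Obs: ok
Act: inscribe[p=/smepru/grigreja/smiplo; c=draslo]
Obs: created
Act: inscribe[p=/smepru/grigreja/smiplo; c=pern]
Obs: overwrote
Act: openup[p=/smepru/grigreja/mesita]
Obs: snumufol
Act: openup[p=/smepru/grigreja/smiplo]
Obs: pern
Act: dig[p=/smepru/bumo/bife]
Obs: ok
Act: re[v=82; u_from=lb; u_to=kg]
Obs: 1859728717/50000000
Act: survey[p=/smepru/grigreja]
Obs: [mesita, smiplo]


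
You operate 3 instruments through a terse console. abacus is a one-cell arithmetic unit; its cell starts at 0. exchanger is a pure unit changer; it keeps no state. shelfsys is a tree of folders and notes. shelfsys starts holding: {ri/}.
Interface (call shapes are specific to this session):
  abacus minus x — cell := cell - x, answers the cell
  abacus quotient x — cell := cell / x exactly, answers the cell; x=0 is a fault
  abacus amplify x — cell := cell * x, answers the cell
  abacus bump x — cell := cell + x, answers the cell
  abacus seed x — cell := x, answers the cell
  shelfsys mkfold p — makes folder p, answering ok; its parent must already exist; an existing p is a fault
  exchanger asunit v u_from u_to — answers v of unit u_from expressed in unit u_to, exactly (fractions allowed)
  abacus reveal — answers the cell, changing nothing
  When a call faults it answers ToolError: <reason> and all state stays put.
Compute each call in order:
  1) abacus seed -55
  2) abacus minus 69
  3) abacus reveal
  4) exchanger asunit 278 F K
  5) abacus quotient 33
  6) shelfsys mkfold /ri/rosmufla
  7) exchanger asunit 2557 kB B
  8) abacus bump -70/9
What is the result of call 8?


Answer: -1142/99

Derivation:
Then abacus seed using x='-55', and see -55.
I call abacus minus using x='69', and see -124.
Using abacus reveal, — result: -124.
Calling exchanger asunit using v='278', u_from='F', u_to='K', giving 24589/60.
I invoke abacus quotient using x='33': -124/33.
I try shelfsys mkfold using p='/ri/rosmufla', which returns ok.
Then exchanger asunit using v='2557', u_from='kB', u_to='B', and observe 2557000.
Invoking abacus bump using x='-70/9', yielding -1142/99.


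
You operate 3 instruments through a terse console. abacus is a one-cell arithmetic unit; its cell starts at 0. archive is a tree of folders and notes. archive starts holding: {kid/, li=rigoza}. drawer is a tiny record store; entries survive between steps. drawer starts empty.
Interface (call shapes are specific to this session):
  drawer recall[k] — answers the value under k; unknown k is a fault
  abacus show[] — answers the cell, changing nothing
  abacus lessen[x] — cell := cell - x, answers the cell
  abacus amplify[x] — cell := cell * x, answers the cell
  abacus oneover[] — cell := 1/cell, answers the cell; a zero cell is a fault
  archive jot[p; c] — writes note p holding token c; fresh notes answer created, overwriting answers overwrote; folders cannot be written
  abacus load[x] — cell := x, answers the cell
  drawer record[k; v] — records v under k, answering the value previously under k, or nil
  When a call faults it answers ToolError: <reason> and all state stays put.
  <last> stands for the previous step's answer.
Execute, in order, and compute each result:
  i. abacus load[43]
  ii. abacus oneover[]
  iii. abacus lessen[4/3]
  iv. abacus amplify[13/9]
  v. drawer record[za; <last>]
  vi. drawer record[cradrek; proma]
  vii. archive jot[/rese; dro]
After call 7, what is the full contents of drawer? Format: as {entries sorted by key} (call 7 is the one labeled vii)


Answer: {cradrek=proma, za=-2197/1161}

Derivation:
Now I run abacus load passing x: 43, and get 43.
I use abacus oneover(), and get 1/43.
Invoking abacus lessen passing x: 4/3, and see -169/129.
I use abacus amplify passing x: 13/9, and see -2197/1161.
I use drawer record passing k: za, v: <last>, yielding nil.
Now I run drawer record passing k: cradrek, v: proma, — result: nil.
Now I run archive jot passing p: /rese, c: dro, giving created.


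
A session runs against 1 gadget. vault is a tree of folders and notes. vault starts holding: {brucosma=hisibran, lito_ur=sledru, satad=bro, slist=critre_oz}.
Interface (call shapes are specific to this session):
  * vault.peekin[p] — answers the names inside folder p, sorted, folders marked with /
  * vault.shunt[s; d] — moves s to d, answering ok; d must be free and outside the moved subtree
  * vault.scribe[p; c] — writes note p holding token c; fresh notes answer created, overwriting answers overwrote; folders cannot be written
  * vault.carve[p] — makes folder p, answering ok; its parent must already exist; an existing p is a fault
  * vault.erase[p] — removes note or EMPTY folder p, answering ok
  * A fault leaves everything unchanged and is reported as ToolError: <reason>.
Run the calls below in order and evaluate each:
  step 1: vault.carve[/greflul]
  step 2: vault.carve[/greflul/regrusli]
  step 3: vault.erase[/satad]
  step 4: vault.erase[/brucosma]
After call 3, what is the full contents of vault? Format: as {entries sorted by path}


Answer: {brucosma=hisibran, greflul/, greflul/regrusli/, lito_ur=sledru, slist=critre_oz}

Derivation:
# 1. vault.carve(p='/greflul') ~> ok
# 2. vault.carve(p='/greflul/regrusli') ~> ok
# 3. vault.erase(p='/satad') ~> ok
# 4. vault.erase(p='/brucosma') ~> ok


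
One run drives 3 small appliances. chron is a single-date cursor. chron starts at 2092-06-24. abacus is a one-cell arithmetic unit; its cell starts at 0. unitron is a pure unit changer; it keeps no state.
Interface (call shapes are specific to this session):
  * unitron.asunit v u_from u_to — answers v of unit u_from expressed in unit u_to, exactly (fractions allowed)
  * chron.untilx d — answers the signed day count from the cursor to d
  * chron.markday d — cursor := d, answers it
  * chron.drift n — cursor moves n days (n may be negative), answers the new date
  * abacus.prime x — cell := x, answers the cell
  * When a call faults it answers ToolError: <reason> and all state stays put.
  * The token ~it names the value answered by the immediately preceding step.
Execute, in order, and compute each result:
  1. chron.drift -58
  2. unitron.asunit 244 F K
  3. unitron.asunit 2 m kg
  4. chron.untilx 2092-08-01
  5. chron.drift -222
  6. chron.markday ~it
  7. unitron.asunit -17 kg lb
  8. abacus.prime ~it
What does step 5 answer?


Answer: 2091-09-18

Derivation:
! chron.drift(n→-58) -> 2092-04-27
! unitron.asunit(v→244, u_from→F, u_to→K) -> 70367/180
! unitron.asunit(v→2, u_from→m, u_to→kg) -> ToolError: incompatible units
! chron.untilx(d→2092-08-01) -> 96
! chron.drift(n→-222) -> 2091-09-18
! chron.markday(d→~it) -> 2091-09-18
! unitron.asunit(v→-17, u_from→kg, u_to→lb) -> -1700000000/45359237
! abacus.prime(x→~it) -> -1700000000/45359237


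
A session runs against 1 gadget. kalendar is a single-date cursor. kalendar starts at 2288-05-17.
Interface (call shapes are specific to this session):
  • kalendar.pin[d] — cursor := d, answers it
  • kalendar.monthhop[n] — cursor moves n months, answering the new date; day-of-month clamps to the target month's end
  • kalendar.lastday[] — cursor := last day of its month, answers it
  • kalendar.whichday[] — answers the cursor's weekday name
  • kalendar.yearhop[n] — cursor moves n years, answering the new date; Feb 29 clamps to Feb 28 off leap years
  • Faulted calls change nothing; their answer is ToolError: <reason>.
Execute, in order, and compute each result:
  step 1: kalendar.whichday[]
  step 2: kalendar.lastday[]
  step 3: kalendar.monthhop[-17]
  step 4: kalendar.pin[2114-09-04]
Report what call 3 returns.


==> kalendar.whichday()
<== Thursday
==> kalendar.lastday()
<== 2288-05-31
==> kalendar.monthhop(n→-17)
<== 2286-12-31
==> kalendar.pin(d→2114-09-04)
<== 2114-09-04

Answer: 2286-12-31


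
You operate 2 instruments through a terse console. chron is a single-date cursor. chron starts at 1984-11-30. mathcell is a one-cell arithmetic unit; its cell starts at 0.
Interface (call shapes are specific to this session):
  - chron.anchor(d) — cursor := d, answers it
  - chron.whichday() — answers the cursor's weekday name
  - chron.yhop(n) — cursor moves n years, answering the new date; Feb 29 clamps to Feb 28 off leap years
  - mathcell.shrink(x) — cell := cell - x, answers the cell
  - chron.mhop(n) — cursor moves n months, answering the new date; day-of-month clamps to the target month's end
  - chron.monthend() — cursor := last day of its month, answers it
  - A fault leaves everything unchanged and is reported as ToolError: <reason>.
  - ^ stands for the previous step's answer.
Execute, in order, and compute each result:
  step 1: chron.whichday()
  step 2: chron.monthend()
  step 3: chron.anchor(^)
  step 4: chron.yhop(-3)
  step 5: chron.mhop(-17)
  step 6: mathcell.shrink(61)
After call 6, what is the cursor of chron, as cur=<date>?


Answer: cur=1980-06-30

Derivation:
-> chron.whichday()
<- Friday
-> chron.monthend()
<- 1984-11-30
-> chron.anchor(d=^)
<- 1984-11-30
-> chron.yhop(n=-3)
<- 1981-11-30
-> chron.mhop(n=-17)
<- 1980-06-30
-> mathcell.shrink(x=61)
<- -61


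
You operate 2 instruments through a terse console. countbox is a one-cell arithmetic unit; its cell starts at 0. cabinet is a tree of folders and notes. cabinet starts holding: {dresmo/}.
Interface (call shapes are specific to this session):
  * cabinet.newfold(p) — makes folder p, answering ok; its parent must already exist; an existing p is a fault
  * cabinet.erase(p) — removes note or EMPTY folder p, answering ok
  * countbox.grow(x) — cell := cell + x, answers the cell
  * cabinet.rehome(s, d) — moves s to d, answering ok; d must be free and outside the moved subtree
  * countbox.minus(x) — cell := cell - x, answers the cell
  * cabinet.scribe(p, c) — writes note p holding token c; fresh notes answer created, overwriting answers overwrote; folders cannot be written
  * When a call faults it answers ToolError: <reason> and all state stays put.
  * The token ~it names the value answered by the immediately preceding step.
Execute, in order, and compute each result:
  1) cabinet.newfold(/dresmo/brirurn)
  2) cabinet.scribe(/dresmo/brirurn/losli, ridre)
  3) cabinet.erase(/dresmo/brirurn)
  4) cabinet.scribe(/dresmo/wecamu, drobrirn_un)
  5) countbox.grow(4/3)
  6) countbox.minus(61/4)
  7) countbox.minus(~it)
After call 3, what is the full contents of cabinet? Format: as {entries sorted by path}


Answer: {dresmo/, dresmo/brirurn/, dresmo/brirurn/losli=ridre}

Derivation:
>> cabinet.newfold(p→/dresmo/brirurn)
<< ok
>> cabinet.scribe(p→/dresmo/brirurn/losli, c→ridre)
<< created
>> cabinet.erase(p→/dresmo/brirurn)
<< ToolError: not empty
>> cabinet.scribe(p→/dresmo/wecamu, c→drobrirn_un)
<< created
>> countbox.grow(x→4/3)
<< 4/3
>> countbox.minus(x→61/4)
<< -167/12
>> countbox.minus(x→~it)
<< 0


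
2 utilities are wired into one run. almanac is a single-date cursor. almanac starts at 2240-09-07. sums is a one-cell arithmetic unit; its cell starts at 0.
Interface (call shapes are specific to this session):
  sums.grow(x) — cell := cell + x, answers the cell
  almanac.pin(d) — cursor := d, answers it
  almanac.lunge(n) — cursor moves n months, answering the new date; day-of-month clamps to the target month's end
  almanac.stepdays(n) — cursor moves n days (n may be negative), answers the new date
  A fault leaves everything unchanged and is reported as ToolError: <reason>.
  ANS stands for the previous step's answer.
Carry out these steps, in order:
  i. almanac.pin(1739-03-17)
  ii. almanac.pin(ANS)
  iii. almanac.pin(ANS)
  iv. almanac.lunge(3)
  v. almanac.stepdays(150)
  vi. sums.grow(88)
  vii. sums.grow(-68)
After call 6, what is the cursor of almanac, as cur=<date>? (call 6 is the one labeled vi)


Invoking almanac.pin passing d→1739-03-17, and observe 1739-03-17.
Calling almanac.pin passing d→ANS, and get 1739-03-17.
Then almanac.pin passing d→ANS, — result: 1739-03-17.
Now I run almanac.lunge passing n→3, and see 1739-06-17.
I invoke almanac.stepdays passing n→150, — result: 1739-11-14.
I invoke sums.grow passing x→88, yielding 88.
Using sums.grow passing x→-68: 20.

Answer: cur=1739-11-14
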